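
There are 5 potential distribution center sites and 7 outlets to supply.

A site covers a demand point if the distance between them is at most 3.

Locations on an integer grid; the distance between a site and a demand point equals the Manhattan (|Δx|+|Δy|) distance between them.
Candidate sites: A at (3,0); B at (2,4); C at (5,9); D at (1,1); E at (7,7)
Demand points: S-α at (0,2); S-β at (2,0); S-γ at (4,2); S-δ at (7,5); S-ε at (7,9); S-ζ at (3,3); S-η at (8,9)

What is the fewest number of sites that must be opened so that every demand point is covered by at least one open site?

3

Coverage sets (demand points within 3 of each site):
  A: {S-β, S-γ, S-ζ}
  B: {S-ζ}
  C: {S-ε, S-η}
  D: {S-α, S-β}
  E: {S-δ, S-ε, S-η}
No 2 sites suffice: every size-2 union leaves at least one demand point uncovered.
But {A, D, E} covers everything, so the minimum is 3.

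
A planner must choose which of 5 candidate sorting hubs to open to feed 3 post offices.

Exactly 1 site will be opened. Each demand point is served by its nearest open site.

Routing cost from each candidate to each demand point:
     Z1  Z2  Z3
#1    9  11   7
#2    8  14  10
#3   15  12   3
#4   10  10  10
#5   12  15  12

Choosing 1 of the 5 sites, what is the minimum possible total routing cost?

Open {#1}.
  Z1→#1 9, Z2→#1 11, Z3→#1 7  ⇒ total 27.
Compare {#3}: total 30.
Compare {#4}: total 30.
No size-1 selection does better; minimum is 27.

27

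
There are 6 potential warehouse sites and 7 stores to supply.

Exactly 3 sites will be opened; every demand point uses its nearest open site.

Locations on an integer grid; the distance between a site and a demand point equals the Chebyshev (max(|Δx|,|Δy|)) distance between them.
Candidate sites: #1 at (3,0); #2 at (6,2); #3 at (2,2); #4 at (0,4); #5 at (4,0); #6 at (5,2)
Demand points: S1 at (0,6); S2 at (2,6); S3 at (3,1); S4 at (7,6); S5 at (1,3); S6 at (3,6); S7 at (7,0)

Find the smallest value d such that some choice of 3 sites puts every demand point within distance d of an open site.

Open {#1, #2, #3}.
  Farthest demand point is S1 at distance 4 (to #3); all others are ≤ 4.
With {#1, #2, #4} the worst case is 4.
With {#1, #3, #6} the worst case is 4.
No size-3 selection achieves below 4.

4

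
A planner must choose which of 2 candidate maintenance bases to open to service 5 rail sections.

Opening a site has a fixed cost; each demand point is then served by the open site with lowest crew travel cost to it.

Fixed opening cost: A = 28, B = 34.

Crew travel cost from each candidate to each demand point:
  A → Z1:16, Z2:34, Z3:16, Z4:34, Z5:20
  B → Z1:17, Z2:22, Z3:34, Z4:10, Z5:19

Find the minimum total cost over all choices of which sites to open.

Open {B}: assign each demand point to its cheapest open site.
  Z1→B 17, Z2→B 22, Z3→B 34, Z4→B 10, Z5→B 19
  crew travel cost 102, fixed 34 → total 136.
Compare {A, B}: crew travel cost 83 + fixed 62 = 145.
Compare {A}: crew travel cost 120 + fixed 28 = 148.

136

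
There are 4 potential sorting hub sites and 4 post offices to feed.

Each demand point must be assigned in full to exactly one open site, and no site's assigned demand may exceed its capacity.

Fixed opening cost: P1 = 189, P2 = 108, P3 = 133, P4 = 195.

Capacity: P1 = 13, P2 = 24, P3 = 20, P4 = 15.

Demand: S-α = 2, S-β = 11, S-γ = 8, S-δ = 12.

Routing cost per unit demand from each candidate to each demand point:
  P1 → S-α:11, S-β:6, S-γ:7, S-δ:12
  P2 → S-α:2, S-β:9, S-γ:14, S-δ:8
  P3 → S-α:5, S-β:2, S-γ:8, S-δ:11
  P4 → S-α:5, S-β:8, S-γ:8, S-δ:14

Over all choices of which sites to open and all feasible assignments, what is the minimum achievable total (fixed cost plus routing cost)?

Open {P2, P3}; cheapest assignment that respects the capacities:
  P2 (cap 24, load 14): S-α, S-δ — cost 2×2 + 12×8 = 100
  P3 (cap 20, load 19): S-β, S-γ — cost 11×2 + 8×8 = 86
  Shipping 186, fixed 241 → total 427.
  Any other capacity-feasible assignment to {P2, P3} ships for at least 186.
Compare {P1, P2}: its best feasible assignment gives total 570.
Compare {P2, P4}: its best feasible assignment gives total 572.
Every other set of open sites that can feasibly serve all demand totals ≥ 570 even under its best assignment. Minimum: 427.

427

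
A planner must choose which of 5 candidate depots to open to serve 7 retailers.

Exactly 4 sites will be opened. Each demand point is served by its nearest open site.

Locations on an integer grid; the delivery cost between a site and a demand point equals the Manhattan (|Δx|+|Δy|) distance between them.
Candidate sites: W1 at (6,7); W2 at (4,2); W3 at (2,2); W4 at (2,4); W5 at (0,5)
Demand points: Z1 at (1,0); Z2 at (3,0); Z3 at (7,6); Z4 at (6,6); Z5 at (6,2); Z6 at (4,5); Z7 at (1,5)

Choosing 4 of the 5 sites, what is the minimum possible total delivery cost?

15

Open {W1, W2, W3, W5}.
  Z1→W3 3, Z2→W2 3, Z3→W1 2, Z4→W1 1, Z5→W2 2, Z6→W2 3, Z7→W5 1  ⇒ total 15.
Compare {W1, W2, W3, W4}: total 16.
Compare {W1, W2, W4, W5}: total 17.
No size-4 selection does better; minimum is 15.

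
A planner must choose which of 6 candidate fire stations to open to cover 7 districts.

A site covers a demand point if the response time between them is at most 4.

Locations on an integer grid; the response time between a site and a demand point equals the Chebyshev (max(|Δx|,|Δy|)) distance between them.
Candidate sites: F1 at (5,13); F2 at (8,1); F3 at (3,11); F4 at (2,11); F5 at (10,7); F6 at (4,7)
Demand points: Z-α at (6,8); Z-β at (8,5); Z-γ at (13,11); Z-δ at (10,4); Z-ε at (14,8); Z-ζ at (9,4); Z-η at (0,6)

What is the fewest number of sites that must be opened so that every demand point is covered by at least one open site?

Coverage sets (demand points within 4 of each site):
  F1: {}
  F2: {Z-β, Z-δ, Z-ζ}
  F3: {Z-α}
  F4: {Z-α}
  F5: {Z-α, Z-β, Z-γ, Z-δ, Z-ε, Z-ζ}
  F6: {Z-α, Z-β, Z-η}
No single site covers all 7 demand points.
But {F5, F6} covers everything, so the minimum is 2.

2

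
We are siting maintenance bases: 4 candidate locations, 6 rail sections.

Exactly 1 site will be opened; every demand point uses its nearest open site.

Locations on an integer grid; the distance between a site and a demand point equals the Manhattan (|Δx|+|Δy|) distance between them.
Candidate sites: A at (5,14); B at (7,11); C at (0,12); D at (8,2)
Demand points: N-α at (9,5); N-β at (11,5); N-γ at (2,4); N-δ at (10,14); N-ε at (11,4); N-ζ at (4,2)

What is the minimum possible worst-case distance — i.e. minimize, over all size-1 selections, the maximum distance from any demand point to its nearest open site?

Open {B}.
  Farthest demand point is N-γ at distance 12 (to B); all others are ≤ 12.
With {D} the worst case is 14.
With {A} the worst case is 16.
No size-1 selection achieves below 12.

12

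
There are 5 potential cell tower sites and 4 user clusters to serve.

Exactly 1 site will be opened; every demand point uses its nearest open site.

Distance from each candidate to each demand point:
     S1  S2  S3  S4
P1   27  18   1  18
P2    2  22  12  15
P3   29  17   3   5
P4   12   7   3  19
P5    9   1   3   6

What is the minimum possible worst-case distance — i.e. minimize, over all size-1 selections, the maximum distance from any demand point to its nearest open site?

9

Open {P5}.
  Farthest demand point is S1 at distance 9 (to P5); all others are ≤ 9.
With {P4} the worst case is 19.
With {P2} the worst case is 22.
No size-1 selection achieves below 9.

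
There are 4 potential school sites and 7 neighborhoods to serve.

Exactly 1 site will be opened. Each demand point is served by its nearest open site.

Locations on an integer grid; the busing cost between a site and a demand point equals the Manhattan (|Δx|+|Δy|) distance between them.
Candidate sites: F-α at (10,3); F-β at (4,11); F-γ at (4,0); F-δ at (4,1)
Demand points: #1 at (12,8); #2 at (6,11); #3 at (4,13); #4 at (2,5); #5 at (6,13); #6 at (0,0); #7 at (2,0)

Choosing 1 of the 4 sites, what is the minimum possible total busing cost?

Open {F-β}.
  #1→F-β 11, #2→F-β 2, #3→F-β 2, #4→F-β 8, #5→F-β 4, #6→F-β 15, #7→F-β 13  ⇒ total 55.
Compare {F-δ}: total 67.
Compare {F-γ}: total 70.
No size-1 selection does better; minimum is 55.

55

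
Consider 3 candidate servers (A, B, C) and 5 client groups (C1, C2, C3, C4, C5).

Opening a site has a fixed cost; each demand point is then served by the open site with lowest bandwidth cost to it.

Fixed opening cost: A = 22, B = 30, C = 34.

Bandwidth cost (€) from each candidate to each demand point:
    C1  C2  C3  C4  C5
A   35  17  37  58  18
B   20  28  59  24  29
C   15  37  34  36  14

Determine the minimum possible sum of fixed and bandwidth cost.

Open {A, B}: assign each demand point to its cheapest open site.
  C1→B 20, C2→A 17, C3→A 37, C4→B 24, C5→A 18
  bandwidth cost 116, fixed 52 → total 168.
Compare {C}: bandwidth cost 136 + fixed 34 = 170.
Compare {A, C}: bandwidth cost 116 + fixed 56 = 172.
Compare {B, C}: bandwidth cost 115 + fixed 64 = 179.
All other subsets cost ≥ 170. Minimum total cost: 168.

168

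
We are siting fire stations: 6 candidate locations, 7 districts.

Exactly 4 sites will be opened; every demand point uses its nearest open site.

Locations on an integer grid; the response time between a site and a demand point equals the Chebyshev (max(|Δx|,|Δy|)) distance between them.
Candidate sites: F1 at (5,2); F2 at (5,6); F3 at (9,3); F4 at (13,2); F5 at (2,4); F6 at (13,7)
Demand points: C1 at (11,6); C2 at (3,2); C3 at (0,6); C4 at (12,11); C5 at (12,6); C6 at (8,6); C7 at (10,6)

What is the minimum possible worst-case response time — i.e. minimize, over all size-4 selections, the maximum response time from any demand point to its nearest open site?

4

Open {F1, F2, F5, F6}.
  Farthest demand point is C4 at response time 4 (to F6); all others are ≤ 4.
With {F1, F3, F5, F6} the worst case is 4.
With {F1, F4, F5, F6} the worst case is 4.
No size-4 selection achieves below 4.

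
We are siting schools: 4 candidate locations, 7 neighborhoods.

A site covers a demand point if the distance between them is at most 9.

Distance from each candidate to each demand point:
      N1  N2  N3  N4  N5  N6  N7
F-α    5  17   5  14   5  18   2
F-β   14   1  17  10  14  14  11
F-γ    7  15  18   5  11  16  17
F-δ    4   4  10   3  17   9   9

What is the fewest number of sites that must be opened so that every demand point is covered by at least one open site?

2

Coverage sets (demand points within 9 of each site):
  F-α: {N1, N3, N5, N7}
  F-β: {N2}
  F-γ: {N1, N4}
  F-δ: {N1, N2, N4, N6, N7}
No single site covers all 7 demand points.
But {F-α, F-δ} covers everything, so the minimum is 2.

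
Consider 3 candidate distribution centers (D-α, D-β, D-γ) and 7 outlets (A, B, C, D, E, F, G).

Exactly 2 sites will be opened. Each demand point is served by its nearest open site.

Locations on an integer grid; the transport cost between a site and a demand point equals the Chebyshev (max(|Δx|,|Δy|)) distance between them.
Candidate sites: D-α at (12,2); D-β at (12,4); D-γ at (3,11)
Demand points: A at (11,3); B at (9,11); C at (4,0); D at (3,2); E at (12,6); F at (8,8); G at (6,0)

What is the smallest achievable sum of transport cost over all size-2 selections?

Open {D-β, D-γ}.
  A→D-β 1, B→D-γ 6, C→D-β 8, D→D-β 9, E→D-β 2, F→D-β 4, G→D-β 6  ⇒ total 36.
Compare {D-α, D-β}: total 37.
Compare {D-α, D-γ}: total 39.

36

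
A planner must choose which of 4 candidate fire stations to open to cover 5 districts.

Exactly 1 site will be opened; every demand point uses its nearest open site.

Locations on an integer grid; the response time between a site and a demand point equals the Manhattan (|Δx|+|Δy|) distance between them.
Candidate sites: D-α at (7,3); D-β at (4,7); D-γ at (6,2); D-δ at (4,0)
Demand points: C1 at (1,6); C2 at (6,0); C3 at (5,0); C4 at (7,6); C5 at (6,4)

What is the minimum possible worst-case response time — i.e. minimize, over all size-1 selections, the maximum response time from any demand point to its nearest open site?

9

Open {D-α}.
  Farthest demand point is C1 at response time 9 (to D-α); all others are ≤ 9.
With {D-β} the worst case is 9.
With {D-γ} the worst case is 9.
No size-1 selection achieves below 9.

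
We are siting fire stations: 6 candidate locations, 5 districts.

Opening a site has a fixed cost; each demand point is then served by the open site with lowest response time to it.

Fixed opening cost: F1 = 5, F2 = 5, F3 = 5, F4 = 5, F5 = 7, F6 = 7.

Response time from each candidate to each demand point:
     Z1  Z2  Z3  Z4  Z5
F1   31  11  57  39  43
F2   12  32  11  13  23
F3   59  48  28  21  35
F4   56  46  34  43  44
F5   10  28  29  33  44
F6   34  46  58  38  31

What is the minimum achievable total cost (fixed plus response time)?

Open {F1, F2}: assign each demand point to its cheapest open site.
  Z1→F2 12, Z2→F1 11, Z3→F2 11, Z4→F2 13, Z5→F2 23
  response time 70, fixed 10 → total 80.
Compare {F1, F2, F3}: response time 70 + fixed 15 = 85.
Compare {F1, F2, F4}: response time 70 + fixed 15 = 85.
Compare {F1, F2, F5}: response time 68 + fixed 17 = 85.
All other subsets cost ≥ 85. Minimum total cost: 80.

80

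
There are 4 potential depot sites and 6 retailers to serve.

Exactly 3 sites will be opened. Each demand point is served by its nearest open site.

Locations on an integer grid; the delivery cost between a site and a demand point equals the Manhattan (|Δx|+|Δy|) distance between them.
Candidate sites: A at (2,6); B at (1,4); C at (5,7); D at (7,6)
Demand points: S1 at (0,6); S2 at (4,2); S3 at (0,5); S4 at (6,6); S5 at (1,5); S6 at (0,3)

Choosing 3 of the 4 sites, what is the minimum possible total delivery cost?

13

Open {A, B, D}.
  S1→A 2, S2→B 5, S3→B 2, S4→D 1, S5→B 1, S6→B 2  ⇒ total 13.
Compare {A, B, C}: total 14.
Compare {B, C, D}: total 14.
No size-3 selection does better; minimum is 13.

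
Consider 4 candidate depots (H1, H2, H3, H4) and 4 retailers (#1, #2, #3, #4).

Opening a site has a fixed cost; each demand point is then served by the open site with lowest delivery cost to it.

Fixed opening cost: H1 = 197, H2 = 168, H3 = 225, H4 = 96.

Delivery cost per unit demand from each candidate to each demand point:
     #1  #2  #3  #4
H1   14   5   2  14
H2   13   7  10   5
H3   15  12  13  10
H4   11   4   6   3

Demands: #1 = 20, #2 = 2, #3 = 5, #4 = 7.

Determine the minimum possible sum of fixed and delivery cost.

375

Open {H4}: assign each demand point to its cheapest open site.
  #1→H4 20×11=220, #2→H4 2×4=8, #3→H4 5×6=30, #4→H4 7×3=21
  delivery cost 279, fixed 96 → total 375.
Compare {H2}: delivery cost 359 + fixed 168 = 527.
Compare {H2, H4}: delivery cost 279 + fixed 264 = 543.
Compare {H1, H4}: delivery cost 259 + fixed 293 = 552.
All other subsets cost ≥ 527. Minimum total cost: 375.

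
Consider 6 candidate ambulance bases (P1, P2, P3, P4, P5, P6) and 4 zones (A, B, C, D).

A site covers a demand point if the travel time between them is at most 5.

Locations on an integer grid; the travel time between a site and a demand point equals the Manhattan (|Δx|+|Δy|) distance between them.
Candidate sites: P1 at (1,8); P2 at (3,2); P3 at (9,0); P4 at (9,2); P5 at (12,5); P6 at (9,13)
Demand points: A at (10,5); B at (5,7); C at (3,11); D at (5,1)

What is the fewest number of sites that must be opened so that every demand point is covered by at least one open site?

2

Coverage sets (demand points within 5 of each site):
  P1: {B, C}
  P2: {D}
  P3: {D}
  P4: {A, D}
  P5: {A}
  P6: {}
No single site covers all 4 demand points.
But {P1, P4} covers everything, so the minimum is 2.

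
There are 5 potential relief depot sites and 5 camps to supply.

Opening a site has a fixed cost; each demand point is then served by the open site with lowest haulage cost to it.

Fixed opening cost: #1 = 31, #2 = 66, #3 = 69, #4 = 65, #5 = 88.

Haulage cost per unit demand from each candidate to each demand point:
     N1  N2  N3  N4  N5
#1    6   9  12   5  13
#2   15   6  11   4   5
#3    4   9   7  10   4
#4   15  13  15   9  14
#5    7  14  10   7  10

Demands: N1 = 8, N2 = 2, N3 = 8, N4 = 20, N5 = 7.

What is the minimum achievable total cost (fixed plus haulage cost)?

Open {#1, #3}: assign each demand point to its cheapest open site.
  N1→#3 8×4=32, N2→#1 2×9=18, N3→#3 8×7=56, N4→#1 20×5=100, N5→#3 7×4=28
  haulage cost 234, fixed 100 → total 334.
Compare {#2, #3}: haulage cost 208 + fixed 135 = 343.
Compare {#1, #2}: haulage cost 263 + fixed 97 = 360.
Compare {#1, #2, #3}: haulage cost 208 + fixed 166 = 374.
All other subsets cost ≥ 343. Minimum total cost: 334.

334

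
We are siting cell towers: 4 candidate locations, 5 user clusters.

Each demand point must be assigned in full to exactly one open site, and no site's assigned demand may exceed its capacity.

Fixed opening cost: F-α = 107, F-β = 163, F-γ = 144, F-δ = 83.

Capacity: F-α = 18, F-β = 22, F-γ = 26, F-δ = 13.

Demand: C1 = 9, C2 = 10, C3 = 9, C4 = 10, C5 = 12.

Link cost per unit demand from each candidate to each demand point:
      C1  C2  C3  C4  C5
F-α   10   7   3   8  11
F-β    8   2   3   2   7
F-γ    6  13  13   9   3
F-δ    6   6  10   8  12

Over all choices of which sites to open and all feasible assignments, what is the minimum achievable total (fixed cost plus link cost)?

571

Open {F-α, F-β, F-γ}; cheapest assignment that respects the capacities:
  F-α (cap 18, load 9): C3 — cost 9×3 = 27
  F-β (cap 22, load 20): C2, C4 — cost 10×2 + 10×2 = 40
  F-γ (cap 26, load 21): C1, C5 — cost 9×6 + 12×3 = 90
  Shipping 157, fixed 414 → total 571.
  Any other capacity-feasible assignment to {F-α, F-β, F-γ} ships for at least 157.
Compare {F-β, F-γ, F-δ}: its best feasible assignment gives total 587.
Compare {F-α, F-β, F-δ}: its best feasible assignment gives total 634.
Every other set of open sites that can feasibly serve all demand totals ≥ 587 even under its best assignment. Minimum: 571.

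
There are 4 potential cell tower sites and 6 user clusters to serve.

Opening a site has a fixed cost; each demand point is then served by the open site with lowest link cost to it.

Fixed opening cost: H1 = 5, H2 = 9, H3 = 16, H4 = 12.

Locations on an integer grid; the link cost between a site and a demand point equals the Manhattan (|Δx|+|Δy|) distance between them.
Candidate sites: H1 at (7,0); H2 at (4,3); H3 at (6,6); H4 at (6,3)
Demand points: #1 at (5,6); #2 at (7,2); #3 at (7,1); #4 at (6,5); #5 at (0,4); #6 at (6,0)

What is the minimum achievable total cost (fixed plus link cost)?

Open {H1, H2}: assign each demand point to its cheapest open site.
  #1→H2 4, #2→H1 2, #3→H1 1, #4→H2 4, #5→H2 5, #6→H1 1
  link cost 17, fixed 14 → total 31.
Compare {H4}: link cost 21 + fixed 12 = 33.
Compare {H1}: link cost 29 + fixed 5 = 34.
Compare {H1, H4}: link cost 17 + fixed 17 = 34.
All other subsets cost ≥ 33. Minimum total cost: 31.

31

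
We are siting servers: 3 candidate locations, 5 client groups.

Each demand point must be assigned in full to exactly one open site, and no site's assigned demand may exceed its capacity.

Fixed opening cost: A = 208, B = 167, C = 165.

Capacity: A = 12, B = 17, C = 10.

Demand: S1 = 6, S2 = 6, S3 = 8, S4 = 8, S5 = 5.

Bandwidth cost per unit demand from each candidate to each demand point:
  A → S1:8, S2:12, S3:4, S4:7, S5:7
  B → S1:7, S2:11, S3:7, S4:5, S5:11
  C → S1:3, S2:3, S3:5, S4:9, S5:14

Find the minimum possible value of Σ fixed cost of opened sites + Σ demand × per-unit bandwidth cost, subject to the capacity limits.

Open {A, B, C}; cheapest assignment that respects the capacities:
  A (cap 12, load 11): S1, S5 — cost 6×8 + 5×7 = 83
  B (cap 17, load 16): S3, S4 — cost 8×7 + 8×5 = 96
  C (cap 10, load 6): S2 — cost 6×3 = 18
  Shipping 197, fixed 540 → total 737.
  Any other capacity-feasible assignment to {A, B, C} ships for at least 197.
Total demand is 33 and no other set of sites has combined capacity ≥ 33, so {A, B, C} is the only feasible choice of open sites. Minimum: 737.

737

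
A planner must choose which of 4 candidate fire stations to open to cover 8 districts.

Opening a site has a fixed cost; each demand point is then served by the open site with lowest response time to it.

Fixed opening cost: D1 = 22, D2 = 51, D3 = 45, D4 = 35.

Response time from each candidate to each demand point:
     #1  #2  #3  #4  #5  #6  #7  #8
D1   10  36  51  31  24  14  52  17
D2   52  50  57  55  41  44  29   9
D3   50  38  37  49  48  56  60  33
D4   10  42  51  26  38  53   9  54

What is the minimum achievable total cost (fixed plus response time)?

244

Open {D1, D4}: assign each demand point to its cheapest open site.
  #1→D1 10, #2→D1 36, #3→D1 51, #4→D4 26, #5→D1 24, #6→D1 14, #7→D4 9, #8→D1 17
  response time 187, fixed 57 → total 244.
Compare {D1}: response time 235 + fixed 22 = 257.
Compare {D1, D3, D4}: response time 173 + fixed 102 = 275.
Compare {D1, D2}: response time 204 + fixed 73 = 277.
All other subsets cost ≥ 257. Minimum total cost: 244.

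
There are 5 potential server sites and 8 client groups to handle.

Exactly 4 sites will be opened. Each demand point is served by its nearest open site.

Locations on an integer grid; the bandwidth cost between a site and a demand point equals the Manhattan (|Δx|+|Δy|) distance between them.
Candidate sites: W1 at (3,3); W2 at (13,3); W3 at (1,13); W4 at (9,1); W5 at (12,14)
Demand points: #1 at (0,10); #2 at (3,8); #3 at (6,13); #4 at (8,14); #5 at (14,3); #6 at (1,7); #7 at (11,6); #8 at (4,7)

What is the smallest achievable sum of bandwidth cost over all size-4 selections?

Open {W1, W2, W3, W5}.
  #1→W3 4, #2→W1 5, #3→W3 5, #4→W5 4, #5→W2 1, #6→W1 6, #7→W2 5, #8→W1 5  ⇒ total 35.
Compare {W1, W2, W3, W4}: total 39.
Compare {W2, W3, W4, W5}: total 41.
No size-4 selection does better; minimum is 35.

35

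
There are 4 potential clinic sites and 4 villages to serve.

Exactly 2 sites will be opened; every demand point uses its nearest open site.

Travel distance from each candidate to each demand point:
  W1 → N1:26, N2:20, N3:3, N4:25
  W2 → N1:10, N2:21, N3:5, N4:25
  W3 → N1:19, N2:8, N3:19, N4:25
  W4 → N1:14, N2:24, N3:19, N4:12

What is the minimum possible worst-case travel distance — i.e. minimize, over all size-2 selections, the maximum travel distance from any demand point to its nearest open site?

Open {W3, W4}.
  Farthest demand point is N3 at travel distance 19 (to W3); all others are ≤ 19.
With {W1, W4} the worst case is 20.
With {W2, W4} the worst case is 21.
No size-2 selection achieves below 19.

19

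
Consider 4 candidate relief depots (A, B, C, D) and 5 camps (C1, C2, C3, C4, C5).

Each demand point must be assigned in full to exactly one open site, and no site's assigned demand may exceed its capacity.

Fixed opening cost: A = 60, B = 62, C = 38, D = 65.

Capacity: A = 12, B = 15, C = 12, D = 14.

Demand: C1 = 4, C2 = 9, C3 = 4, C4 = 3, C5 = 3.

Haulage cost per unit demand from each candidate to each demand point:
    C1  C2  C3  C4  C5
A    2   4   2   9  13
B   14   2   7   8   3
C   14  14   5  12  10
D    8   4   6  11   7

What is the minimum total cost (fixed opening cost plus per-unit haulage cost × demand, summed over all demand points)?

189

Open {A, B}; cheapest assignment that respects the capacities:
  A (cap 12, load 8): C1, C3 — cost 4×2 + 4×2 = 16
  B (cap 15, load 15): C2, C4, C5 — cost 9×2 + 3×8 + 3×3 = 51
  Shipping 67, fixed 122 → total 189.
  Any other capacity-feasible assignment to {A, B} ships for at least 67.
Compare {A, D}: its best feasible assignment gives total 225.
Compare {B, C}: its best feasible assignment gives total 227.
Every other set of open sites that can feasibly serve all demand totals ≥ 225 even under its best assignment. Minimum: 189.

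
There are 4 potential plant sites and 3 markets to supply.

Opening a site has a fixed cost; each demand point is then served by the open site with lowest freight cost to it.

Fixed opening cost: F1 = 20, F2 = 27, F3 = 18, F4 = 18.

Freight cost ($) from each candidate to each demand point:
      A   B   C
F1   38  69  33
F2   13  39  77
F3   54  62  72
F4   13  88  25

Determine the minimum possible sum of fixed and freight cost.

122

Open {F2, F4}: assign each demand point to its cheapest open site.
  A→F2 13, B→F2 39, C→F4 25
  freight cost 77, fixed 45 → total 122.
Compare {F1, F2}: freight cost 85 + fixed 47 = 132.
Compare {F3, F4}: freight cost 100 + fixed 36 = 136.
Compare {F2, F3, F4}: freight cost 77 + fixed 63 = 140.
All other subsets cost ≥ 132. Minimum total cost: 122.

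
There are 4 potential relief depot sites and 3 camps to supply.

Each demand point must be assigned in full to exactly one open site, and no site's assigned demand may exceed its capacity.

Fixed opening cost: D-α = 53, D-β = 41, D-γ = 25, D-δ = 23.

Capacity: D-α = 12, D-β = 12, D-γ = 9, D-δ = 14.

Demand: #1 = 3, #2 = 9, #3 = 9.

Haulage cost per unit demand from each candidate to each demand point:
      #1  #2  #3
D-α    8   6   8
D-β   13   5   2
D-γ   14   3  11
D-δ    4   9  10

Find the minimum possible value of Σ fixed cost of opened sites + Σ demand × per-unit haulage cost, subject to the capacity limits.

146

Open {D-β, D-γ, D-δ}; cheapest assignment that respects the capacities:
  D-β (cap 12, load 9): #3 — cost 9×2 = 18
  D-γ (cap 9, load 9): #2 — cost 9×3 = 27
  D-δ (cap 14, load 3): #1 — cost 3×4 = 12
  Shipping 57, fixed 89 → total 146.
  Any other capacity-feasible assignment to {D-β, D-γ, D-δ} ships for at least 57.
Compare {D-β, D-γ}: its best feasible assignment gives total 150.
Compare {D-β, D-δ}: its best feasible assignment gives total 175.
Every other set of open sites that can feasibly serve all demand totals ≥ 150 even under its best assignment. Minimum: 146.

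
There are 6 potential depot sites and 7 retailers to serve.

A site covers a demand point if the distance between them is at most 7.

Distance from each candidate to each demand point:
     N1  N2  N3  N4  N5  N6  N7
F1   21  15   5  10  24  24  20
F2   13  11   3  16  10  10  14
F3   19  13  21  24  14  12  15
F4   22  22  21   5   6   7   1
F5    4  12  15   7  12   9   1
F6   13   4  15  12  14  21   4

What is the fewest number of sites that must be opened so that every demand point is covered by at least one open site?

Coverage sets (demand points within 7 of each site):
  F1: {N3}
  F2: {N3}
  F3: {}
  F4: {N4, N5, N6, N7}
  F5: {N1, N4, N7}
  F6: {N2, N7}
No 3 sites suffice: every size-3 union leaves at least one demand point uncovered.
But {F1, F4, F5, F6} covers everything, so the minimum is 4.

4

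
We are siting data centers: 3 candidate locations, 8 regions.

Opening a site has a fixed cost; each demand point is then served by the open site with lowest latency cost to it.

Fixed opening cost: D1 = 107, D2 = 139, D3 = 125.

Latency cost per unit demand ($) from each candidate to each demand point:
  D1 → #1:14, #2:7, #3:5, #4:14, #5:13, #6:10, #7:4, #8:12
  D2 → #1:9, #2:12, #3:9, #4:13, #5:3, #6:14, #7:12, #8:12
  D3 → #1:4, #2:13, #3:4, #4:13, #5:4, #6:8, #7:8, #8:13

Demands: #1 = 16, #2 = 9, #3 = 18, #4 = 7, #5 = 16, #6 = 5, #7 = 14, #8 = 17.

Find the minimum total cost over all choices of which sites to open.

886

Open {D1, D3}: assign each demand point to its cheapest open site.
  #1→D3 16×4=64, #2→D1 9×7=63, #3→D3 18×4=72, #4→D3 7×13=91, #5→D3 16×4=64, #6→D3 5×8=40, #7→D1 14×4=56, #8→D1 17×12=204
  latency cost 654, fixed 232 → total 886.
Compare {D3}: latency cost 781 + fixed 125 = 906.
Compare {D1, D2}: latency cost 746 + fixed 246 = 992.
Compare {D2, D3}: latency cost 739 + fixed 264 = 1003.
All other subsets cost ≥ 906. Minimum total cost: 886.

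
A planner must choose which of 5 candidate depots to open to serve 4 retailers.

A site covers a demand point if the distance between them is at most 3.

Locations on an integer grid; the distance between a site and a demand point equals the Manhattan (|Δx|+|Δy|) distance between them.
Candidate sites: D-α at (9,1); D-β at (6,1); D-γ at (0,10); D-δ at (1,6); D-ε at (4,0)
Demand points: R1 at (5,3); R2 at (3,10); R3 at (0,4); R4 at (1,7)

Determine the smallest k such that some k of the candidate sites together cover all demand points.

3

Coverage sets (demand points within 3 of each site):
  D-α: {}
  D-β: {R1}
  D-γ: {R2}
  D-δ: {R3, R4}
  D-ε: {}
No 2 sites suffice: every size-2 union leaves at least one demand point uncovered.
But {D-β, D-γ, D-δ} covers everything, so the minimum is 3.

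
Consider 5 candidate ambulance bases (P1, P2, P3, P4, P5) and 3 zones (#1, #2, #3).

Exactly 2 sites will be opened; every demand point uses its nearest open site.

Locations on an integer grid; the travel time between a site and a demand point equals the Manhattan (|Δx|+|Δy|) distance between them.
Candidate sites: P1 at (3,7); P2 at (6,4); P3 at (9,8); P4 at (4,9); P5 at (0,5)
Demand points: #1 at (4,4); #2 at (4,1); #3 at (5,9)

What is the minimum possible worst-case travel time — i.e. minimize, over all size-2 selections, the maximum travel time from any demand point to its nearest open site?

5

Open {P1, P2}.
  Farthest demand point is #2 at travel time 5 (to P2); all others are ≤ 5.
With {P2, P3} the worst case is 5.
With {P2, P4} the worst case is 5.
No size-2 selection achieves below 5.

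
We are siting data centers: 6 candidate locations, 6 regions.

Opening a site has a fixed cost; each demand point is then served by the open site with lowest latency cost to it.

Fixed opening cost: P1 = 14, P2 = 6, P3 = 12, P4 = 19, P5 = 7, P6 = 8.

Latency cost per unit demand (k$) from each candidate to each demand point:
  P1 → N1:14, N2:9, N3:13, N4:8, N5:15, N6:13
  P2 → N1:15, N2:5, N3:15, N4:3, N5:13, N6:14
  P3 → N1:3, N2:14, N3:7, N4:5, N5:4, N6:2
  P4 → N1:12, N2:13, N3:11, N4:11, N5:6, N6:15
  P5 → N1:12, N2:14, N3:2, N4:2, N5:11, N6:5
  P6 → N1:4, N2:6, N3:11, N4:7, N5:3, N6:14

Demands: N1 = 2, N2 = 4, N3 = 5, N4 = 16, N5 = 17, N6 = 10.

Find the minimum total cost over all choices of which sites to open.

Open {P3, P5, P6}: assign each demand point to its cheapest open site.
  N1→P3 2×3=6, N2→P6 4×6=24, N3→P5 5×2=10, N4→P5 16×2=32, N5→P6 17×3=51, N6→P3 10×2=20
  latency cost 143, fixed 27 → total 170.
Compare {P2, P3, P5, P6}: latency cost 139 + fixed 33 = 172.
Compare {P2, P3, P5}: latency cost 156 + fixed 25 = 181.
Compare {P1, P3, P5, P6}: latency cost 143 + fixed 41 = 184.
All other subsets cost ≥ 172. Minimum total cost: 170.

170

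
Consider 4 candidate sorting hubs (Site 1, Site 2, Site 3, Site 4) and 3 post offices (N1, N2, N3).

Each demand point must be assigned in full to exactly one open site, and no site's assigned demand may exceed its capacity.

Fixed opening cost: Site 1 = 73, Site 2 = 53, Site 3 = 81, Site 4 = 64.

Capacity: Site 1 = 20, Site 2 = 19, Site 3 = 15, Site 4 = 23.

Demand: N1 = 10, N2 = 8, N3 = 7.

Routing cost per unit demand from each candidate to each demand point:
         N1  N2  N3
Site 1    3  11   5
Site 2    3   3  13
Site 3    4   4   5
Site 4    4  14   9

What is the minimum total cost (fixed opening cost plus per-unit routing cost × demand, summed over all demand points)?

215

Open {Site 1, Site 2}; cheapest assignment that respects the capacities:
  Site 1 (cap 20, load 17): N1, N3 — cost 10×3 + 7×5 = 65
  Site 2 (cap 19, load 8): N2 — cost 8×3 = 24
  Shipping 89, fixed 126 → total 215.
  Any other capacity-feasible assignment to {Site 1, Site 2} ships for at least 89.
Compare {Site 2, Site 3}: its best feasible assignment gives total 223.
Compare {Site 2, Site 4}: its best feasible assignment gives total 234.
Every other set of open sites that can feasibly serve all demand totals ≥ 223 even under its best assignment. Minimum: 215.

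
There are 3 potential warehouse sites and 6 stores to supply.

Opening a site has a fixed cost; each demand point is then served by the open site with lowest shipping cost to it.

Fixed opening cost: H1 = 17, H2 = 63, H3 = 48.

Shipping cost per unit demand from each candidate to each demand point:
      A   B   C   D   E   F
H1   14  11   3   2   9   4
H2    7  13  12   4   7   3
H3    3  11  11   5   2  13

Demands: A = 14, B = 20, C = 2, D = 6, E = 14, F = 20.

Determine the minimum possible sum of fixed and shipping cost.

Open {H1, H3}: assign each demand point to its cheapest open site.
  A→H3 14×3=42, B→H1 20×11=220, C→H1 2×3=6, D→H1 6×2=12, E→H3 14×2=28, F→H1 20×4=80
  shipping cost 388, fixed 65 → total 453.
Compare {H1, H2, H3}: shipping cost 368 + fixed 128 = 496.
Compare {H2, H3}: shipping cost 396 + fixed 111 = 507.
Compare {H1, H2}: shipping cost 494 + fixed 80 = 574.
All other subsets cost ≥ 496. Minimum total cost: 453.

453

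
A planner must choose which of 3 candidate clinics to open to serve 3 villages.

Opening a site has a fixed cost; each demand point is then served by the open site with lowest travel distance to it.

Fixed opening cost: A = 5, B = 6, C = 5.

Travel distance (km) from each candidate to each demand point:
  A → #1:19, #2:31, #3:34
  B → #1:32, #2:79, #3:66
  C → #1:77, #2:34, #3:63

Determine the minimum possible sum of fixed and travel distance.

89

Open {A}: assign each demand point to its cheapest open site.
  #1→A 19, #2→A 31, #3→A 34
  travel distance 84, fixed 5 → total 89.
Compare {A, C}: travel distance 84 + fixed 10 = 94.
Compare {A, B}: travel distance 84 + fixed 11 = 95.
Compare {A, B, C}: travel distance 84 + fixed 16 = 100.
All other subsets cost ≥ 94. Minimum total cost: 89.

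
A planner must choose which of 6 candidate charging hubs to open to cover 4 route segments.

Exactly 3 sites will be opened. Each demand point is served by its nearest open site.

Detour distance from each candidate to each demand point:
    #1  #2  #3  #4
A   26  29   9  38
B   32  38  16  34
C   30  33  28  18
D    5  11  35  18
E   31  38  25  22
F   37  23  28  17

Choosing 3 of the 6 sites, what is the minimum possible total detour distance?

Open {A, D, F}.
  #1→D 5, #2→D 11, #3→A 9, #4→F 17  ⇒ total 42.
Compare {A, B, D}: total 43.
Compare {A, C, D}: total 43.
No size-3 selection does better; minimum is 42.

42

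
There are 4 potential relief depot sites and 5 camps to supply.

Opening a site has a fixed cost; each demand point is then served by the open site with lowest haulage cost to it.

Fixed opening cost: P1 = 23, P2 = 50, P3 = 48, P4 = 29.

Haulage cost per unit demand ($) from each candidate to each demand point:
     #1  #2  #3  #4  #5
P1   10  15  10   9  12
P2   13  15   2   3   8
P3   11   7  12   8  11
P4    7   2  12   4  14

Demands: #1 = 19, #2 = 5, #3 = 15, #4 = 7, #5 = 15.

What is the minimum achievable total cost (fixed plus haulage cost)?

393

Open {P2, P4}: assign each demand point to its cheapest open site.
  #1→P4 19×7=133, #2→P4 5×2=10, #3→P2 15×2=30, #4→P2 7×3=21, #5→P2 15×8=120
  haulage cost 314, fixed 79 → total 393.
Compare {P1, P2, P4}: haulage cost 314 + fixed 102 = 416.
Compare {P2, P3, P4}: haulage cost 314 + fixed 127 = 441.
Compare {P1, P2, P3, P4}: haulage cost 314 + fixed 150 = 464.
All other subsets cost ≥ 416. Minimum total cost: 393.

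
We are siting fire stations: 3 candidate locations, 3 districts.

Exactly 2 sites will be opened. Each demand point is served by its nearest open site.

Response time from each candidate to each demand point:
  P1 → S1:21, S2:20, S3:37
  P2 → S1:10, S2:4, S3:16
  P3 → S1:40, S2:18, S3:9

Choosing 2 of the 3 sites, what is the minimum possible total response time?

Open {P2, P3}.
  S1→P2 10, S2→P2 4, S3→P3 9  ⇒ total 23.
Compare {P1, P2}: total 30.
Compare {P1, P3}: total 48.

23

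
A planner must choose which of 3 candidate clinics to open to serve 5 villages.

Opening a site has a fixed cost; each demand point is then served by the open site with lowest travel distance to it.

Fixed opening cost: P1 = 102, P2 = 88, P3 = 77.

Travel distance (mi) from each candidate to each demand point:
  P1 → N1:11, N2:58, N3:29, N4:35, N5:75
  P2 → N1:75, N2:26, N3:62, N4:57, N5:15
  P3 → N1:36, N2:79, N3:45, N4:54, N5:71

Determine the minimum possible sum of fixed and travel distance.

306

Open {P1, P2}: assign each demand point to its cheapest open site.
  N1→P1 11, N2→P2 26, N3→P1 29, N4→P1 35, N5→P2 15
  travel distance 116, fixed 190 → total 306.
Compare {P1}: travel distance 208 + fixed 102 = 310.
Compare {P2}: travel distance 235 + fixed 88 = 323.
Compare {P2, P3}: travel distance 176 + fixed 165 = 341.
All other subsets cost ≥ 310. Minimum total cost: 306.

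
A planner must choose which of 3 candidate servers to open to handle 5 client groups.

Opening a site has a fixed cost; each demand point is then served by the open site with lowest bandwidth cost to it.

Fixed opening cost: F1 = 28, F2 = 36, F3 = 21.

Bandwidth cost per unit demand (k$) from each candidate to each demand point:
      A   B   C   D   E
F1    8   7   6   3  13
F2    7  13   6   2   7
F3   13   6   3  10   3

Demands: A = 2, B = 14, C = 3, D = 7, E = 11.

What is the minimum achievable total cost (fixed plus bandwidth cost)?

211

Open {F2, F3}: assign each demand point to its cheapest open site.
  A→F2 2×7=14, B→F3 14×6=84, C→F3 3×3=9, D→F2 7×2=14, E→F3 11×3=33
  bandwidth cost 154, fixed 57 → total 211.
Compare {F1, F3}: bandwidth cost 163 + fixed 49 = 212.
Compare {F1, F2, F3}: bandwidth cost 154 + fixed 85 = 239.
Compare {F3}: bandwidth cost 222 + fixed 21 = 243.
All other subsets cost ≥ 212. Minimum total cost: 211.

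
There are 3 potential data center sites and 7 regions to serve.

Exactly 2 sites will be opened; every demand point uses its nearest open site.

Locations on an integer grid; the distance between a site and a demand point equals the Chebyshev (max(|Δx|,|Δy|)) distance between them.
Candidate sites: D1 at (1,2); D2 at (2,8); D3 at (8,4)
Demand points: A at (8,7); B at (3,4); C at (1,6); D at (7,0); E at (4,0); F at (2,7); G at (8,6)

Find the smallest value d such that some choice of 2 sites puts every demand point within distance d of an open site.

Open {D2, D3}.
  Farthest demand point is B at distance 4 (to D2); all others are ≤ 4.
With {D1, D3} the worst case is 5.
With {D1, D2} the worst case is 6.
No size-2 selection achieves below 4.

4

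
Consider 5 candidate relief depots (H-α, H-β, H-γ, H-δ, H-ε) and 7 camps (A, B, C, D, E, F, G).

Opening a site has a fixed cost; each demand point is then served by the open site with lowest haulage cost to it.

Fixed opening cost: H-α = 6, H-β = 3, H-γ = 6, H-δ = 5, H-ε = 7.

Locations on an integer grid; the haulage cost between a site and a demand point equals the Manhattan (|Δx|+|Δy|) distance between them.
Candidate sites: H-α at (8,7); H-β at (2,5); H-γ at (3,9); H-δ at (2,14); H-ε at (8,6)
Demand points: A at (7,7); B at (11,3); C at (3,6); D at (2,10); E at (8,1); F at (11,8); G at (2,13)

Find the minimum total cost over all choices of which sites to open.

39

Open {H-α, H-β, H-δ}: assign each demand point to its cheapest open site.
  A→H-α 1, B→H-α 7, C→H-β 2, D→H-δ 4, E→H-α 6, F→H-α 4, G→H-δ 1
  haulage cost 25, fixed 14 → total 39.
Compare {H-α, H-γ}: haulage cost 28 + fixed 12 = 40.
Compare {H-α, H-δ}: haulage cost 29 + fixed 11 = 40.
Compare {H-δ, H-ε}: haulage cost 28 + fixed 12 = 40.
All other subsets cost ≥ 40. Minimum total cost: 39.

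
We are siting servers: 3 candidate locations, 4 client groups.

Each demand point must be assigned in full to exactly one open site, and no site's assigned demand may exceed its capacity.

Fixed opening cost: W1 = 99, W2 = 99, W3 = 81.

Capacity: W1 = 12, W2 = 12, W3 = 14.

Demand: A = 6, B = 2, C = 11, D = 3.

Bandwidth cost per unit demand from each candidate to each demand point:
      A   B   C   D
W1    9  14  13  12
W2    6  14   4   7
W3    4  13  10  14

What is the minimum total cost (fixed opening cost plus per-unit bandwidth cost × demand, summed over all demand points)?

316

Open {W2, W3}; cheapest assignment that respects the capacities:
  W2 (cap 12, load 11): C — cost 11×4 = 44
  W3 (cap 14, load 11): A, B, D — cost 6×4 + 2×13 + 3×14 = 92
  Shipping 136, fixed 180 → total 316.
  Any other capacity-feasible assignment to {W2, W3} ships for at least 136.
Compare {W1, W2}: its best feasible assignment gives total 360.
Compare {W1, W3}: its best feasible assignment gives total 406.
Every other set of open sites that can feasibly serve all demand totals ≥ 360 even under its best assignment. Minimum: 316.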